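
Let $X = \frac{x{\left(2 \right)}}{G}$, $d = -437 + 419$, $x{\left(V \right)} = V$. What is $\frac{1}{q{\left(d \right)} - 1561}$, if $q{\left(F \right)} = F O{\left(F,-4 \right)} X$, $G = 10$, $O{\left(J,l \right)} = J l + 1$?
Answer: $- \frac{5}{9119} \approx -0.00054831$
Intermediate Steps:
$O{\left(J,l \right)} = 1 + J l$
$d = -18$
$X = \frac{1}{5}$ ($X = \frac{2}{10} = 2 \cdot \frac{1}{10} = \frac{1}{5} \approx 0.2$)
$q{\left(F \right)} = \frac{F \left(1 - 4 F\right)}{5}$ ($q{\left(F \right)} = F \left(1 + F \left(-4\right)\right) \frac{1}{5} = F \left(1 - 4 F\right) \frac{1}{5} = \frac{F \left(1 - 4 F\right)}{5}$)
$\frac{1}{q{\left(d \right)} - 1561} = \frac{1}{\frac{1}{5} \left(-18\right) \left(1 - -72\right) - 1561} = \frac{1}{\frac{1}{5} \left(-18\right) \left(1 + 72\right) - 1561} = \frac{1}{\frac{1}{5} \left(-18\right) 73 - 1561} = \frac{1}{- \frac{1314}{5} - 1561} = \frac{1}{- \frac{9119}{5}} = - \frac{5}{9119}$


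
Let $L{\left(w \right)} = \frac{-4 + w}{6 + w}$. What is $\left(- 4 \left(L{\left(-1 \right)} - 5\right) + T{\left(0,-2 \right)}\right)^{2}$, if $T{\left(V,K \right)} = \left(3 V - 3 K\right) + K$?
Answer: $784$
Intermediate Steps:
$L{\left(w \right)} = \frac{-4 + w}{6 + w}$
$T{\left(V,K \right)} = - 2 K + 3 V$ ($T{\left(V,K \right)} = \left(- 3 K + 3 V\right) + K = - 2 K + 3 V$)
$\left(- 4 \left(L{\left(-1 \right)} - 5\right) + T{\left(0,-2 \right)}\right)^{2} = \left(- 4 \left(\frac{-4 - 1}{6 - 1} - 5\right) + \left(\left(-2\right) \left(-2\right) + 3 \cdot 0\right)\right)^{2} = \left(- 4 \left(\frac{1}{5} \left(-5\right) - 5\right) + \left(4 + 0\right)\right)^{2} = \left(- 4 \left(\frac{1}{5} \left(-5\right) - 5\right) + 4\right)^{2} = \left(- 4 \left(-1 - 5\right) + 4\right)^{2} = \left(\left(-4\right) \left(-6\right) + 4\right)^{2} = \left(24 + 4\right)^{2} = 28^{2} = 784$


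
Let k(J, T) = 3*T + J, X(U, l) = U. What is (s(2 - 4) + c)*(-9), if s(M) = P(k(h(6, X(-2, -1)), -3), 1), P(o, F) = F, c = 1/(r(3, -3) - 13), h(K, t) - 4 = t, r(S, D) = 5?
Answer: -63/8 ≈ -7.8750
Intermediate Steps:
h(K, t) = 4 + t
k(J, T) = J + 3*T
c = -⅛ (c = 1/(5 - 13) = 1/(-8) = -⅛ ≈ -0.12500)
s(M) = 1
(s(2 - 4) + c)*(-9) = (1 - ⅛)*(-9) = (7/8)*(-9) = -63/8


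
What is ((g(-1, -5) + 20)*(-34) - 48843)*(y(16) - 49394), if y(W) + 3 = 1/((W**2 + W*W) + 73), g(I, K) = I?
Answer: 1430095708316/585 ≈ 2.4446e+9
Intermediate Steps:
y(W) = -3 + 1/(73 + 2*W**2) (y(W) = -3 + 1/((W**2 + W*W) + 73) = -3 + 1/((W**2 + W**2) + 73) = -3 + 1/(2*W**2 + 73) = -3 + 1/(73 + 2*W**2))
((g(-1, -5) + 20)*(-34) - 48843)*(y(16) - 49394) = ((-1 + 20)*(-34) - 48843)*(2*(-109 - 3*16**2)/(73 + 2*16**2) - 49394) = (19*(-34) - 48843)*(2*(-109 - 3*256)/(73 + 2*256) - 49394) = (-646 - 48843)*(2*(-109 - 768)/(73 + 512) - 49394) = -49489*(2*(-877)/585 - 49394) = -49489*(2*(1/585)*(-877) - 49394) = -49489*(-1754/585 - 49394) = -49489*(-28897244/585) = 1430095708316/585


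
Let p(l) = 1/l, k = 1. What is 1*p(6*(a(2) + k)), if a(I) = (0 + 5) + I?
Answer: 1/48 ≈ 0.020833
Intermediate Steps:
a(I) = 5 + I
1*p(6*(a(2) + k)) = 1/(6*((5 + 2) + 1)) = 1/(6*(7 + 1)) = 1/(6*8) = 1/48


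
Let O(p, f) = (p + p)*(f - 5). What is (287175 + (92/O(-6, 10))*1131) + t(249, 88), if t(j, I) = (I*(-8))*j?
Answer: 550724/5 ≈ 1.1014e+5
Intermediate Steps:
O(p, f) = 2*p*(-5 + f) (O(p, f) = (2*p)*(-5 + f) = 2*p*(-5 + f))
t(j, I) = -8*I*j (t(j, I) = (-8*I)*j = -8*I*j)
(287175 + (92/O(-6, 10))*1131) + t(249, 88) = (287175 + (92/((2*(-6)*(-5 + 10))))*1131) - 8*88*249 = (287175 + (92/((2*(-6)*5)))*1131) - 175296 = (287175 + (92/(-60))*1131) - 175296 = (287175 + (92*(-1/60))*1131) - 175296 = (287175 - 23/15*1131) - 175296 = (287175 - 8671/5) - 175296 = 1427204/5 - 175296 = 550724/5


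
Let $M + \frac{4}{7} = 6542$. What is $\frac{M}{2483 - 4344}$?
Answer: $- \frac{45790}{13027} \approx -3.515$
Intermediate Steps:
$M = \frac{45790}{7}$ ($M = - \frac{4}{7} + 6542 = \frac{45790}{7} \approx 6541.4$)
$\frac{M}{2483 - 4344} = \frac{45790}{7 \left(2483 - 4344\right)} = \frac{45790}{7 \left(-1861\right)} = \frac{45790}{7} \left(- \frac{1}{1861}\right) = - \frac{45790}{13027}$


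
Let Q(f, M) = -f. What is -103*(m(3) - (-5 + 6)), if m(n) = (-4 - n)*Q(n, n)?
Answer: -2060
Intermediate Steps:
m(n) = -n*(-4 - n) (m(n) = (-4 - n)*(-n) = -n*(-4 - n))
-103*(m(3) - (-5 + 6)) = -103*(3*(4 + 3) - (-5 + 6)) = -103*(3*7 - 1*1) = -103*(21 - 1) = -103*20 = -2060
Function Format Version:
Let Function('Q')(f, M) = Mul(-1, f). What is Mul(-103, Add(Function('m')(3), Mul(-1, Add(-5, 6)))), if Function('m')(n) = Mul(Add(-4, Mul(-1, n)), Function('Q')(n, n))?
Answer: -2060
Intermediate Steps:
Function('m')(n) = Mul(-1, n, Add(-4, Mul(-1, n))) (Function('m')(n) = Mul(Add(-4, Mul(-1, n)), Mul(-1, n)) = Mul(-1, n, Add(-4, Mul(-1, n))))
Mul(-103, Add(Function('m')(3), Mul(-1, Add(-5, 6)))) = Mul(-103, Add(Mul(3, Add(4, 3)), Mul(-1, Add(-5, 6)))) = Mul(-103, Add(Mul(3, 7), Mul(-1, 1))) = Mul(-103, Add(21, -1)) = Mul(-103, 20) = -2060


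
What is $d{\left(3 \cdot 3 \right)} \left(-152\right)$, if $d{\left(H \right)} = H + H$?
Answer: $-2736$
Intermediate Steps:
$d{\left(H \right)} = 2 H$
$d{\left(3 \cdot 3 \right)} \left(-152\right) = 2 \cdot 3 \cdot 3 \left(-152\right) = 2 \cdot 9 \left(-152\right) = 18 \left(-152\right) = -2736$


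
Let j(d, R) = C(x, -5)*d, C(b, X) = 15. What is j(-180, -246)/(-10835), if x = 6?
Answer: 540/2167 ≈ 0.24919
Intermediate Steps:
j(d, R) = 15*d
j(-180, -246)/(-10835) = (15*(-180))/(-10835) = -2700*(-1/10835) = 540/2167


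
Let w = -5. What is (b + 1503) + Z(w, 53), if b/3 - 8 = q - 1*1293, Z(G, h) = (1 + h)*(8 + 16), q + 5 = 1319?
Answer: 2886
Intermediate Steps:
q = 1314 (q = -5 + 1319 = 1314)
Z(G, h) = 24 + 24*h (Z(G, h) = (1 + h)*24 = 24 + 24*h)
b = 87 (b = 24 + 3*(1314 - 1*1293) = 24 + 3*(1314 - 1293) = 24 + 3*21 = 24 + 63 = 87)
(b + 1503) + Z(w, 53) = (87 + 1503) + (24 + 24*53) = 1590 + (24 + 1272) = 1590 + 1296 = 2886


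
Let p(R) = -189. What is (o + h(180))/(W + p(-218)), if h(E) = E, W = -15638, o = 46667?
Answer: -46847/15827 ≈ -2.9599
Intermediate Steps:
(o + h(180))/(W + p(-218)) = (46667 + 180)/(-15638 - 189) = 46847/(-15827) = 46847*(-1/15827) = -46847/15827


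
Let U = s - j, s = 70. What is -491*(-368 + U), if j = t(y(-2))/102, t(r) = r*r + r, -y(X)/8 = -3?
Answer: 2536506/17 ≈ 1.4921e+5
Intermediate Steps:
y(X) = 24 (y(X) = -8*(-3) = 24)
t(r) = r + r² (t(r) = r² + r = r + r²)
j = 100/17 (j = (24*(1 + 24))/102 = (24*25)*(1/102) = 600*(1/102) = 100/17 ≈ 5.8824)
U = 1090/17 (U = 70 - 1*100/17 = 70 - 100/17 = 1090/17 ≈ 64.118)
-491*(-368 + U) = -491*(-368 + 1090/17) = -491*(-5166/17) = 2536506/17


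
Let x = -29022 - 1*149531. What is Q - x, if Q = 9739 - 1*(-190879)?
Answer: 379171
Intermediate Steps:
Q = 200618 (Q = 9739 + 190879 = 200618)
x = -178553 (x = -29022 - 149531 = -178553)
Q - x = 200618 - 1*(-178553) = 200618 + 178553 = 379171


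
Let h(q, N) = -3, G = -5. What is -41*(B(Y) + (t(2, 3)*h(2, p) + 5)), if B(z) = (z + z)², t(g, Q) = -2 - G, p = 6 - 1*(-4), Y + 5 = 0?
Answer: -3936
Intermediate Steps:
Y = -5 (Y = -5 + 0 = -5)
p = 10 (p = 6 + 4 = 10)
t(g, Q) = 3 (t(g, Q) = -2 - 1*(-5) = -2 + 5 = 3)
B(z) = 4*z² (B(z) = (2*z)² = 4*z²)
-41*(B(Y) + (t(2, 3)*h(2, p) + 5)) = -41*(4*(-5)² + (3*(-3) + 5)) = -41*(4*25 + (-9 + 5)) = -41*(100 - 4) = -41*96 = -3936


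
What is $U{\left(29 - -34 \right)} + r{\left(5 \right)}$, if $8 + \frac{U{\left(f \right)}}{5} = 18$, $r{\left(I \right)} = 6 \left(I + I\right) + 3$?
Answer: $113$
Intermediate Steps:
$r{\left(I \right)} = 3 + 12 I$ ($r{\left(I \right)} = 6 \cdot 2 I + 3 = 12 I + 3 = 3 + 12 I$)
$U{\left(f \right)} = 50$ ($U{\left(f \right)} = -40 + 5 \cdot 18 = -40 + 90 = 50$)
$U{\left(29 - -34 \right)} + r{\left(5 \right)} = 50 + \left(3 + 12 \cdot 5\right) = 50 + \left(3 + 60\right) = 50 + 63 = 113$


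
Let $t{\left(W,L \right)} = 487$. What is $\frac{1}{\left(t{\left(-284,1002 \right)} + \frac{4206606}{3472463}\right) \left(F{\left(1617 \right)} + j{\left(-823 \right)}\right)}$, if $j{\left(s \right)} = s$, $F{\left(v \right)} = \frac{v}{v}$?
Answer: $- \frac{3472463}{1393533383514} \approx -2.4918 \cdot 10^{-6}$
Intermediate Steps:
$F{\left(v \right)} = 1$
$\frac{1}{\left(t{\left(-284,1002 \right)} + \frac{4206606}{3472463}\right) \left(F{\left(1617 \right)} + j{\left(-823 \right)}\right)} = \frac{1}{\left(487 + \frac{4206606}{3472463}\right) \left(1 - 823\right)} = \frac{1}{\left(487 + 4206606 \cdot \frac{1}{3472463}\right) \left(-822\right)} = \frac{1}{\left(487 + \frac{4206606}{3472463}\right) \left(-822\right)} = \frac{1}{\frac{1695296087}{3472463} \left(-822\right)} = \frac{1}{- \frac{1393533383514}{3472463}} = - \frac{3472463}{1393533383514}$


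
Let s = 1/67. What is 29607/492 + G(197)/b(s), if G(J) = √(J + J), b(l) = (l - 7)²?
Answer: 9869/164 + 4489*√394/219024 ≈ 60.584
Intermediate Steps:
s = 1/67 ≈ 0.014925
b(l) = (-7 + l)²
G(J) = √2*√J (G(J) = √(2*J) = √2*√J)
29607/492 + G(197)/b(s) = 29607/492 + (√2*√197)/((-7 + 1/67)²) = 29607*(1/492) + √394/((-468/67)²) = 9869/164 + √394/(219024/4489) = 9869/164 + √394*(4489/219024) = 9869/164 + 4489*√394/219024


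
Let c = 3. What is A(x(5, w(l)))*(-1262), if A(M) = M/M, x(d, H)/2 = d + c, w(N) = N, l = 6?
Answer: -1262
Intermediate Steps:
x(d, H) = 6 + 2*d (x(d, H) = 2*(d + 3) = 2*(3 + d) = 6 + 2*d)
A(M) = 1
A(x(5, w(l)))*(-1262) = 1*(-1262) = -1262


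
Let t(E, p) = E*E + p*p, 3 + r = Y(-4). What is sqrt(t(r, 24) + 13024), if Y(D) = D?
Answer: sqrt(13649) ≈ 116.83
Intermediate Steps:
r = -7 (r = -3 - 4 = -7)
t(E, p) = E**2 + p**2
sqrt(t(r, 24) + 13024) = sqrt(((-7)**2 + 24**2) + 13024) = sqrt((49 + 576) + 13024) = sqrt(625 + 13024) = sqrt(13649)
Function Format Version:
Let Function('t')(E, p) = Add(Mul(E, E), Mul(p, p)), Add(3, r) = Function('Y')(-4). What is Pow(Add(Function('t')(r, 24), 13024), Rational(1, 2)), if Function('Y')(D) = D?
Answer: Pow(13649, Rational(1, 2)) ≈ 116.83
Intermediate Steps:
r = -7 (r = Add(-3, -4) = -7)
Function('t')(E, p) = Add(Pow(E, 2), Pow(p, 2))
Pow(Add(Function('t')(r, 24), 13024), Rational(1, 2)) = Pow(Add(Add(Pow(-7, 2), Pow(24, 2)), 13024), Rational(1, 2)) = Pow(Add(Add(49, 576), 13024), Rational(1, 2)) = Pow(Add(625, 13024), Rational(1, 2)) = Pow(13649, Rational(1, 2))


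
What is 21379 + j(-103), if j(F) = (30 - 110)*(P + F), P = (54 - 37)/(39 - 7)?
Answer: 59153/2 ≈ 29577.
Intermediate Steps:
P = 17/32 ≈ 0.53125
j(F) = -85/2 - 80*F (j(F) = (30 - 110)*(17/32 + F) = -80*(17/32 + F) = -85/2 - 80*F)
21379 + j(-103) = 21379 + (-85/2 - 80*(-103)) = 21379 + (-85/2 + 8240) = 21379 + 16395/2 = 59153/2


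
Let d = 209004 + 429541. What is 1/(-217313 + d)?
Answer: 1/421232 ≈ 2.3740e-6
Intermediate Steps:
d = 638545
1/(-217313 + d) = 1/(-217313 + 638545) = 1/421232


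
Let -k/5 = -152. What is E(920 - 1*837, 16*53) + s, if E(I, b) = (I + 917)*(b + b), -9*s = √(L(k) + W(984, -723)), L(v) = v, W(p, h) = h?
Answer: 1696000 - √37/9 ≈ 1.6960e+6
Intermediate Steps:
k = 760 (k = -5*(-152) = 760)
s = -√37/9 (s = -√(760 - 723)/9 = -√37/9 ≈ -0.67586)
E(I, b) = 2*b*(917 + I) (E(I, b) = (917 + I)*(2*b) = 2*b*(917 + I))
E(920 - 1*837, 16*53) + s = 2*(16*53)*(917 + (920 - 1*837)) - √37/9 = 2*848*(917 + (920 - 837)) - √37/9 = 2*848*(917 + 83) - √37/9 = 2*848*1000 - √37/9 = 1696000 - √37/9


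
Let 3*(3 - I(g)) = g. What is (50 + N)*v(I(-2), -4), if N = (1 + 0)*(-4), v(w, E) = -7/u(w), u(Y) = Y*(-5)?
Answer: 966/55 ≈ 17.564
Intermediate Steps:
I(g) = 3 - g/3
u(Y) = -5*Y
v(w, E) = 7/(5*w) (v(w, E) = -7*(-1/(5*w)) = -(-7)/(5*w) = 7/(5*w))
N = -4 (N = 1*(-4) = -4)
(50 + N)*v(I(-2), -4) = (50 - 4)*(7/(5*(3 - ⅓*(-2)))) = 46*(7/(5*(3 + ⅔))) = 46*(7/(5*(11/3))) = 46*((7/5)*(3/11)) = 46*(21/55) = 966/55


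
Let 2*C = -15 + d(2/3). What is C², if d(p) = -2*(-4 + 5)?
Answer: 289/4 ≈ 72.250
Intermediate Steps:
d(p) = -2 (d(p) = -2*1 = -2)
C = -17/2 (C = (-15 - 2)/2 = (½)*(-17) = -17/2 ≈ -8.5000)
C² = (-17/2)² = 289/4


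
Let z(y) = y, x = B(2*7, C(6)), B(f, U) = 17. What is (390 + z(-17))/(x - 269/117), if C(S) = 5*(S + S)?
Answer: 43641/1720 ≈ 25.373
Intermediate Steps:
C(S) = 10*S (C(S) = 5*(2*S) = 10*S)
x = 17
(390 + z(-17))/(x - 269/117) = (390 - 17)/(17 - 269/117) = 373/(17 - 269*1/117) = 373/(17 - 269/117) = 373/(1720/117) = 373*(117/1720) = 43641/1720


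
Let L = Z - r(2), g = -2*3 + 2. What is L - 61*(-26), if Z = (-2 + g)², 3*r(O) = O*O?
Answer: 4862/3 ≈ 1620.7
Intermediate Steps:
r(O) = O²/3 (r(O) = (O*O)/3 = O²/3)
g = -4 (g = -6 + 2 = -4)
Z = 36 (Z = (-2 - 4)² = (-6)² = 36)
L = 104/3 (L = 36 - 2²/3 = 36 - 4/3 = 104/3 ≈ 34.667)
L - 61*(-26) = 104/3 - 61*(-26) = 104/3 + 1586 = 4862/3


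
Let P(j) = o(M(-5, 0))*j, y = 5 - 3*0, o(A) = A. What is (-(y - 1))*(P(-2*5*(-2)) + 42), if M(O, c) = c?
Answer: -168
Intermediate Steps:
y = 5 (y = 5 + 0 = 5)
P(j) = 0 (P(j) = 0*j = 0)
(-(y - 1))*(P(-2*5*(-2)) + 42) = (-(5 - 1))*(0 + 42) = -1*4*42 = -4*42 = -168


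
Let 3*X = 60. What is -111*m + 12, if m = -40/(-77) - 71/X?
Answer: 536517/1540 ≈ 348.39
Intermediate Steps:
X = 20 (X = (⅓)*60 = 20)
m = -4667/1540 (m = -40/(-77) - 71/20 = -40*(-1/77) - 71*1/20 = 40/77 - 71/20 = -4667/1540 ≈ -3.0305)
-111*m + 12 = -111*(-4667/1540) + 12 = 518037/1540 + 12 = 536517/1540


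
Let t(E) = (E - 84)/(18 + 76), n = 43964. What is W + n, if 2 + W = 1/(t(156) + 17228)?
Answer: 35598317471/809752 ≈ 43962.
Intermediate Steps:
t(E) = -42/47 + E/94 (t(E) = (-84 + E)/94 = (-84 + E)*(1/94) = -42/47 + E/94)
W = -1619457/809752 (W = -2 + 1/((-42/47 + (1/94)*156) + 17228) = -2 + 1/((-42/47 + 78/47) + 17228) = -2 + 1/(36/47 + 17228) = -2 + 1/(809752/47) = -2 + 47/809752 = -1619457/809752 ≈ -1.9999)
W + n = -1619457/809752 + 43964 = 35598317471/809752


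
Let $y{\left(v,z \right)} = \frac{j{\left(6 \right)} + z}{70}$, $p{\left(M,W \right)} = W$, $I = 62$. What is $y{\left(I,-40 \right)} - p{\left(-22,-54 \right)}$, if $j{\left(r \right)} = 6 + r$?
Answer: $\frac{268}{5} \approx 53.6$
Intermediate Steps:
$y{\left(v,z \right)} = \frac{6}{35} + \frac{z}{70}$ ($y{\left(v,z \right)} = \frac{\left(6 + 6\right) + z}{70} = \left(12 + z\right) \frac{1}{70} = \frac{6}{35} + \frac{z}{70}$)
$y{\left(I,-40 \right)} - p{\left(-22,-54 \right)} = \left(\frac{6}{35} + \frac{1}{70} \left(-40\right)\right) - -54 = \left(\frac{6}{35} - \frac{4}{7}\right) + 54 = - \frac{2}{5} + 54 = \frac{268}{5}$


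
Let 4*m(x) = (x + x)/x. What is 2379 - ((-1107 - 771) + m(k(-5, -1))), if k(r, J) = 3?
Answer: 8513/2 ≈ 4256.5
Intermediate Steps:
m(x) = ½ (m(x) = ((x + x)/x)/4 = ((2*x)/x)/4 = (¼)*2 = ½)
2379 - ((-1107 - 771) + m(k(-5, -1))) = 2379 - ((-1107 - 771) + ½) = 2379 - (-1878 + ½) = 2379 - 1*(-3755/2) = 2379 + 3755/2 = 8513/2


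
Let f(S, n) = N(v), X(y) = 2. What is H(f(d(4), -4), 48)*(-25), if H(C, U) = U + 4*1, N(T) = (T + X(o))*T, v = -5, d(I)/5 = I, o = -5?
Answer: -1300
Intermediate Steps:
d(I) = 5*I
N(T) = T*(2 + T) (N(T) = (T + 2)*T = (2 + T)*T = T*(2 + T))
f(S, n) = 15 (f(S, n) = -5*(2 - 5) = -5*(-3) = 15)
H(C, U) = 4 + U (H(C, U) = U + 4 = 4 + U)
H(f(d(4), -4), 48)*(-25) = (4 + 48)*(-25) = 52*(-25) = -1300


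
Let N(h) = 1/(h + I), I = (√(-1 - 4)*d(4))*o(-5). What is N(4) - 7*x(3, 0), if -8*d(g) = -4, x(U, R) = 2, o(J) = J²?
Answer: 10*(-35*√5 + 11*I)/(-8*I + 25*√5) ≈ -13.995 - 0.035059*I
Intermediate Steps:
d(g) = ½ (d(g) = -⅛*(-4) = ½)
I = 25*I*√5/2 (I = (√(-1 - 4)*(½))*(-5)² = (√(-5)*(½))*25 = ((I*√5)*(½))*25 = (I*√5/2)*25 = 25*I*√5/2 ≈ 27.951*I)
N(h) = 1/(h + 25*I*√5/2)
N(4) - 7*x(3, 0) = 2/(2*4 + 25*I*√5) - 7*2 = 2/(8 + 25*I*√5) - 14 = -14 + 2/(8 + 25*I*√5)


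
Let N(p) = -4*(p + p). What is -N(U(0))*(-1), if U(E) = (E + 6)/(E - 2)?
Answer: 24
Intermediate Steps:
U(E) = (6 + E)/(-2 + E)
N(p) = -8*p
-N(U(0))*(-1) = -(-8)*(6 + 0)/(-2 + 0)*(-1) = -(-8)*6/(-2)*(-1) = -(-8)*(-½*6)*(-1) = -(-8)*(-3)*(-1) = -1*24*(-1) = -24*(-1) = 24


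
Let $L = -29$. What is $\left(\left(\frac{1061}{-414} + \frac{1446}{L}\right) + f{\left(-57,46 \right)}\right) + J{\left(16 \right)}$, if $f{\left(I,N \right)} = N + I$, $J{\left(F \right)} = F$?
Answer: $- \frac{569383}{12006} \approx -47.425$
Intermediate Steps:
$f{\left(I,N \right)} = I + N$
$\left(\left(\frac{1061}{-414} + \frac{1446}{L}\right) + f{\left(-57,46 \right)}\right) + J{\left(16 \right)} = \left(\left(\frac{1061}{-414} + \frac{1446}{-29}\right) + \left(-57 + 46\right)\right) + 16 = \left(\left(1061 \left(- \frac{1}{414}\right) + 1446 \left(- \frac{1}{29}\right)\right) - 11\right) + 16 = \left(\left(- \frac{1061}{414} - \frac{1446}{29}\right) - 11\right) + 16 = \left(- \frac{629413}{12006} - 11\right) + 16 = - \frac{761479}{12006} + 16 = - \frac{569383}{12006}$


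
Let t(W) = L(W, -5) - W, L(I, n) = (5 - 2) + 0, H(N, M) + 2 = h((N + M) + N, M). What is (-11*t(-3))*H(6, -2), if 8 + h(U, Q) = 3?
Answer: 462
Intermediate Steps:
h(U, Q) = -5 (h(U, Q) = -8 + 3 = -5)
H(N, M) = -7 (H(N, M) = -2 - 5 = -7)
L(I, n) = 3 (L(I, n) = 3 + 0 = 3)
t(W) = 3 - W
(-11*t(-3))*H(6, -2) = -11*(3 - 1*(-3))*(-7) = -11*(3 + 3)*(-7) = -11*6*(-7) = -66*(-7) = 462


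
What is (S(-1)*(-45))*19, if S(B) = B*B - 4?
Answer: 2565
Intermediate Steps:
S(B) = -4 + B² (S(B) = B² - 4 = -4 + B²)
(S(-1)*(-45))*19 = ((-4 + (-1)²)*(-45))*19 = ((-4 + 1)*(-45))*19 = -3*(-45)*19 = 135*19 = 2565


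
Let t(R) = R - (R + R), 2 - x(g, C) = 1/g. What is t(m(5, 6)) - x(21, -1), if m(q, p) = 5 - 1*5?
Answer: -41/21 ≈ -1.9524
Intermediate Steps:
m(q, p) = 0 (m(q, p) = 5 - 5 = 0)
x(g, C) = 2 - 1/g
t(R) = -R (t(R) = R - 2*R = -R)
t(m(5, 6)) - x(21, -1) = -1*0 - (2 - 1/21) = 0 - (2 - 1*1/21) = 0 - (2 - 1/21) = 0 - 1*41/21 = 0 - 41/21 = -41/21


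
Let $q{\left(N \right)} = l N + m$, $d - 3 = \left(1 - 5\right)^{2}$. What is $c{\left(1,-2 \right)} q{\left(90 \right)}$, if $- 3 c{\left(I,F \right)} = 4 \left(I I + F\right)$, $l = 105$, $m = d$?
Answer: $\frac{37876}{3} \approx 12625.0$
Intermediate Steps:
$d = 19$ ($d = 3 + \left(1 - 5\right)^{2} = 3 + \left(-4\right)^{2} = 3 + 16 = 19$)
$m = 19$
$q{\left(N \right)} = 19 + 105 N$ ($q{\left(N \right)} = 105 N + 19 = 19 + 105 N$)
$c{\left(I,F \right)} = - \frac{4 F}{3} - \frac{4 I^{2}}{3}$ ($c{\left(I,F \right)} = - \frac{4 \left(I I + F\right)}{3} = - \frac{4 \left(I^{2} + F\right)}{3} = - \frac{4 \left(F + I^{2}\right)}{3} = - \frac{4 F + 4 I^{2}}{3} = - \frac{4 F}{3} - \frac{4 I^{2}}{3}$)
$c{\left(1,-2 \right)} q{\left(90 \right)} = \left(\left(- \frac{4}{3}\right) \left(-2\right) - \frac{4 \cdot 1^{2}}{3}\right) \left(19 + 105 \cdot 90\right) = \left(\frac{8}{3} - \frac{4}{3}\right) \left(19 + 9450\right) = \left(\frac{8}{3} - \frac{4}{3}\right) 9469 = \frac{4}{3} \cdot 9469 = \frac{37876}{3}$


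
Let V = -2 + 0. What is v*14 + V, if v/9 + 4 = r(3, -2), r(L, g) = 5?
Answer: 124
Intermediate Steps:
v = 9 (v = -36 + 9*5 = -36 + 45 = 9)
V = -2
v*14 + V = 9*14 - 2 = 126 - 2 = 124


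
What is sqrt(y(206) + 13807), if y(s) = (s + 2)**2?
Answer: sqrt(57071) ≈ 238.90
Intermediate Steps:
y(s) = (2 + s)**2
sqrt(y(206) + 13807) = sqrt((2 + 206)**2 + 13807) = sqrt(208**2 + 13807) = sqrt(43264 + 13807) = sqrt(57071)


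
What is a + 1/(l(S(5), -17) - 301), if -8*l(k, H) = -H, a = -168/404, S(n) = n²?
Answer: -102658/244925 ≈ -0.41914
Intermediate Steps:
a = -42/101 (a = -168*1/404 = -42/101 ≈ -0.41584)
l(k, H) = H/8 (l(k, H) = -(-1)*H/8 = H/8)
a + 1/(l(S(5), -17) - 301) = -42/101 + 1/((⅛)*(-17) - 301) = -42/101 + 1/(-17/8 - 301) = -42/101 + 1/(-2425/8) = -42/101 - 8/2425 = -102658/244925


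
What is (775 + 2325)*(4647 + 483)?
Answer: 15903000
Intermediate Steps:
(775 + 2325)*(4647 + 483) = 3100*5130 = 15903000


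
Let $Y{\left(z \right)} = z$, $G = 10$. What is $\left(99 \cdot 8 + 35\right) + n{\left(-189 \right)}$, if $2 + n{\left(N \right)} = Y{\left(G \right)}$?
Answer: $835$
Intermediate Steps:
$n{\left(N \right)} = 8$ ($n{\left(N \right)} = -2 + 10 = 8$)
$\left(99 \cdot 8 + 35\right) + n{\left(-189 \right)} = \left(99 \cdot 8 + 35\right) + 8 = \left(792 + 35\right) + 8 = 827 + 8 = 835$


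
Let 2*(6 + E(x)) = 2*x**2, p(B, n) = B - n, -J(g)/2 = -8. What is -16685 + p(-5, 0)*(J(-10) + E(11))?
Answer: -17340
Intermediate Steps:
J(g) = 16 (J(g) = -2*(-8) = 16)
E(x) = -6 + x**2 (E(x) = -6 + (2*x**2)/2 = -6 + x**2)
-16685 + p(-5, 0)*(J(-10) + E(11)) = -16685 + (-5 - 1*0)*(16 + (-6 + 11**2)) = -16685 + (-5 + 0)*(16 + (-6 + 121)) = -16685 - 5*(16 + 115) = -16685 - 5*131 = -16685 - 655 = -17340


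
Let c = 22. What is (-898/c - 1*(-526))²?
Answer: 28483569/121 ≈ 2.3540e+5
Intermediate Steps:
(-898/c - 1*(-526))² = (-898/22 - 1*(-526))² = (-898*1/22 + 526)² = (-449/11 + 526)² = (5337/11)² = 28483569/121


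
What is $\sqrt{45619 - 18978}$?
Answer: $\sqrt{26641} \approx 163.22$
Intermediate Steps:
$\sqrt{45619 - 18978} = \sqrt{26641}$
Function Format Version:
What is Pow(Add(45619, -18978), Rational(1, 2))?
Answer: Pow(26641, Rational(1, 2)) ≈ 163.22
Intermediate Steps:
Pow(Add(45619, -18978), Rational(1, 2)) = Pow(26641, Rational(1, 2))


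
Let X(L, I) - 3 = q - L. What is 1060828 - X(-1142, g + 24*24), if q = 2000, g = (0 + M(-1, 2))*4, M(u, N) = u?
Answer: 1057683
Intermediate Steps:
g = -4 (g = (0 - 1)*4 = -1*4 = -4)
X(L, I) = 2003 - L (X(L, I) = 3 + (2000 - L) = 2003 - L)
1060828 - X(-1142, g + 24*24) = 1060828 - (2003 - 1*(-1142)) = 1060828 - (2003 + 1142) = 1060828 - 1*3145 = 1060828 - 3145 = 1057683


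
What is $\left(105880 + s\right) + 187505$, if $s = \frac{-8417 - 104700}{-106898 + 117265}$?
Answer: $\frac{3041409178}{10367} \approx 2.9337 \cdot 10^{5}$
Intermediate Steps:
$s = - \frac{113117}{10367} \approx -10.911$
$\left(105880 + s\right) + 187505 = \left(105880 - \frac{113117}{10367}\right) + 187505 = \frac{1097544843}{10367} + 187505 = \frac{3041409178}{10367}$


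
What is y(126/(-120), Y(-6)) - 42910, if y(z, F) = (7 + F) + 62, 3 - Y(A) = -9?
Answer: -42829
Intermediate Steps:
Y(A) = 12 (Y(A) = 3 - 1*(-9) = 3 + 9 = 12)
y(z, F) = 69 + F
y(126/(-120), Y(-6)) - 42910 = (69 + 12) - 42910 = 81 - 42910 = -42829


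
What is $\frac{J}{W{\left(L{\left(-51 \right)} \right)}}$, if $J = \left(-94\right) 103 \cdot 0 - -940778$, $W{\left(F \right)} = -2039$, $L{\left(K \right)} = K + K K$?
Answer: $- \frac{940778}{2039} \approx -461.39$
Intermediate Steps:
$L{\left(K \right)} = K + K^{2}$
$J = 940778$ ($J = \left(-9682\right) 0 + 940778 = 0 + 940778 = 940778$)
$\frac{J}{W{\left(L{\left(-51 \right)} \right)}} = \frac{940778}{-2039} = 940778 \left(- \frac{1}{2039}\right) = - \frac{940778}{2039}$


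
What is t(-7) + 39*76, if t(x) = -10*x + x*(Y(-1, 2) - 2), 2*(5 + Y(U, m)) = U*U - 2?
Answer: 6173/2 ≈ 3086.5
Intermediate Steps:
Y(U, m) = -6 + U²/2 (Y(U, m) = -5 + (U*U - 2)/2 = -5 + (U² - 2)/2 = -5 + (-2 + U²)/2 = -5 + (-1 + U²/2) = -6 + U²/2)
t(x) = -35*x/2 (t(x) = -10*x + x*((-6 + (½)*(-1)²) - 2) = -10*x + x*((-6 + (½)*1) - 2) = -10*x + x*((-6 + ½) - 2) = -10*x + x*(-11/2 - 2) = -10*x + x*(-15/2) = -10*x - 15*x/2 = -35*x/2)
t(-7) + 39*76 = -35/2*(-7) + 39*76 = 245/2 + 2964 = 6173/2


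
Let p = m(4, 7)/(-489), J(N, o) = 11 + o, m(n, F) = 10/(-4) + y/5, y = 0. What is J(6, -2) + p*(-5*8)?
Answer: 4301/489 ≈ 8.7955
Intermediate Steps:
m(n, F) = -5/2 (m(n, F) = 10/(-4) + 0/5 = 10*(-¼) + 0*(⅕) = -5/2 + 0 = -5/2)
p = 5/978 (p = -5/2/(-489) = -5/2*(-1/489) = 5/978 ≈ 0.0051125)
J(6, -2) + p*(-5*8) = (11 - 2) + 5*(-5*8)/978 = 9 + (5/978)*(-40) = 9 - 100/489 = 4301/489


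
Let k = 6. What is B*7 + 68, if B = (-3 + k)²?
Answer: 131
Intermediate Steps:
B = 9 (B = (-3 + 6)² = 3² = 9)
B*7 + 68 = 9*7 + 68 = 63 + 68 = 131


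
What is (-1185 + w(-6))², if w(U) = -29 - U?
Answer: 1459264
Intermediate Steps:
(-1185 + w(-6))² = (-1185 + (-29 - 1*(-6)))² = (-1185 + (-29 + 6))² = (-1185 - 23)² = (-1208)² = 1459264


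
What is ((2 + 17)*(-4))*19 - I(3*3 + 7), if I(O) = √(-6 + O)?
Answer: -1444 - √10 ≈ -1447.2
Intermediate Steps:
((2 + 17)*(-4))*19 - I(3*3 + 7) = ((2 + 17)*(-4))*19 - √(-6 + (3*3 + 7)) = (19*(-4))*19 - √(-6 + (9 + 7)) = -76*19 - √(-6 + 16) = -1444 - √10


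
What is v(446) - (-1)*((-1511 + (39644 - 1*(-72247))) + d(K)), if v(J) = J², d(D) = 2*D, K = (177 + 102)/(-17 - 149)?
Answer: 25671289/83 ≈ 3.0929e+5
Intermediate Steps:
K = -279/166 (K = 279/(-166) = 279*(-1/166) = -279/166 ≈ -1.6807)
v(446) - (-1)*((-1511 + (39644 - 1*(-72247))) + d(K)) = 446² - (-1)*((-1511 + (39644 - 1*(-72247))) + 2*(-279/166)) = 198916 - (-1)*((-1511 + (39644 + 72247)) - 279/83) = 198916 - (-1)*((-1511 + 111891) - 279/83) = 198916 - (-1)*(110380 - 279/83) = 198916 - (-1)*9161261/83 = 198916 - 1*(-9161261/83) = 198916 + 9161261/83 = 25671289/83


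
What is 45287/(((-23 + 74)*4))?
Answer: 45287/204 ≈ 222.00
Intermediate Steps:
45287/(((-23 + 74)*4)) = 45287/((51*4)) = 45287/204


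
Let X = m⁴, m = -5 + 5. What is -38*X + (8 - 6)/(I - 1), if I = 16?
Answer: 2/15 ≈ 0.13333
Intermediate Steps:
m = 0
X = 0 (X = 0⁴ = 0)
-38*X + (8 - 6)/(I - 1) = -38*0 + (8 - 6)/(16 - 1) = 0 + 2/15 = 2/15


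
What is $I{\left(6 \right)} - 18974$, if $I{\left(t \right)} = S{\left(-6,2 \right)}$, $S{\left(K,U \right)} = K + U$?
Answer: $-18978$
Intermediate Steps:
$I{\left(t \right)} = -4$ ($I{\left(t \right)} = -6 + 2 = -4$)
$I{\left(6 \right)} - 18974 = -4 - 18974 = -18978$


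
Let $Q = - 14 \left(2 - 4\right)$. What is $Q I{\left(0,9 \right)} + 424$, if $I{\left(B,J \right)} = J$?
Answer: $676$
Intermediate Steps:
$Q = 28$ ($Q = - 14 \left(2 - 4\right) = \left(-14\right) \left(-2\right) = 28$)
$Q I{\left(0,9 \right)} + 424 = 28 \cdot 9 + 424 = 252 + 424 = 676$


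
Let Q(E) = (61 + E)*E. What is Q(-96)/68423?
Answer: 3360/68423 ≈ 0.049106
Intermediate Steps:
Q(E) = E*(61 + E)
Q(-96)/68423 = -96*(61 - 96)/68423 = -96*(-35)*(1/68423) = 3360*(1/68423) = 3360/68423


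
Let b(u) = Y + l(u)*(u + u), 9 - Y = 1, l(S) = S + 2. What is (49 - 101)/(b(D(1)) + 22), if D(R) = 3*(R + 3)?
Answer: -26/183 ≈ -0.14208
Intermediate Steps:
l(S) = 2 + S
Y = 8 (Y = 9 - 1*1 = 9 - 1 = 8)
D(R) = 9 + 3*R (D(R) = 3*(3 + R) = 9 + 3*R)
b(u) = 8 + 2*u*(2 + u) (b(u) = 8 + (2 + u)*(u + u) = 8 + (2 + u)*(2*u) = 8 + 2*u*(2 + u))
(49 - 101)/(b(D(1)) + 22) = (49 - 101)/((8 + 2*(9 + 3*1)*(2 + (9 + 3*1))) + 22) = -52/((8 + 2*(9 + 3)*(2 + (9 + 3))) + 22) = -52/((8 + 2*12*(2 + 12)) + 22) = -52/((8 + 2*12*14) + 22) = -52/((8 + 336) + 22) = -52/(344 + 22) = -52/366 = -52*1/366 = -26/183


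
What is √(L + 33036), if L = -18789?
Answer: 3*√1583 ≈ 119.36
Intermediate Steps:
√(L + 33036) = √(-18789 + 33036) = √14247 = 3*√1583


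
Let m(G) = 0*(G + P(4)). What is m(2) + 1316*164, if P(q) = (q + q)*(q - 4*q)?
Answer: 215824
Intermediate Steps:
P(q) = -6*q² (P(q) = (2*q)*(-3*q) = -6*q²)
m(G) = 0 (m(G) = 0*(G - 6*4²) = 0*(G - 6*16) = 0*(G - 96) = 0*(-96 + G) = 0)
m(2) + 1316*164 = 0 + 1316*164 = 0 + 215824 = 215824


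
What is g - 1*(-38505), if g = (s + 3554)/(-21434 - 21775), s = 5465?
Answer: 1663753526/43209 ≈ 38505.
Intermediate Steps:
g = -9019/43209 (g = (5465 + 3554)/(-21434 - 21775) = 9019/(-43209) = 9019*(-1/43209) = -9019/43209 ≈ -0.20873)
g - 1*(-38505) = -9019/43209 - 1*(-38505) = -9019/43209 + 38505 = 1663753526/43209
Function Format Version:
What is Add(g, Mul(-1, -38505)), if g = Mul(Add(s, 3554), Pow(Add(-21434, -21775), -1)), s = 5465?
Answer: Rational(1663753526, 43209) ≈ 38505.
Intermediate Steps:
g = Rational(-9019, 43209) (g = Mul(Add(5465, 3554), Pow(Add(-21434, -21775), -1)) = Mul(9019, Pow(-43209, -1)) = Mul(9019, Rational(-1, 43209)) = Rational(-9019, 43209) ≈ -0.20873)
Add(g, Mul(-1, -38505)) = Add(Rational(-9019, 43209), Mul(-1, -38505)) = Add(Rational(-9019, 43209), 38505) = Rational(1663753526, 43209)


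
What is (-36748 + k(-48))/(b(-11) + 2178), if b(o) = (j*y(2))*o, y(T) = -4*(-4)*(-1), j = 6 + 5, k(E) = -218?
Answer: -18483/2057 ≈ -8.9854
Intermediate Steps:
j = 11
y(T) = -16 (y(T) = 16*(-1) = -16)
b(o) = -176*o (b(o) = (11*(-16))*o = -176*o)
(-36748 + k(-48))/(b(-11) + 2178) = (-36748 - 218)/(-176*(-11) + 2178) = -36966/(1936 + 2178) = -36966/4114 = -36966*1/4114 = -18483/2057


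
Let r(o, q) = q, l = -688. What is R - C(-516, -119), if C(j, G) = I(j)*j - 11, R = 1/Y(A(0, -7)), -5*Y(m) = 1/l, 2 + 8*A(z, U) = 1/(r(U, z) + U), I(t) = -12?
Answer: -2741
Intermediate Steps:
A(z, U) = -1/4 + 1/(8*(U + z)) (A(z, U) = -1/4 + 1/(8*(z + U)) = -1/4 + 1/(8*(U + z)))
Y(m) = 1/3440 (Y(m) = -1/5/(-688) = -1/5*(-1/688) = 1/3440)
R = 3440 (R = 1/(1/3440) = 3440)
C(j, G) = -11 - 12*j (C(j, G) = -12*j - 11 = -11 - 12*j)
R - C(-516, -119) = 3440 - (-11 - 12*(-516)) = 3440 - (-11 + 6192) = 3440 - 1*6181 = 3440 - 6181 = -2741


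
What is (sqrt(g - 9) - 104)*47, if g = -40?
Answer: -4888 + 329*I ≈ -4888.0 + 329.0*I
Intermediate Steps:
(sqrt(g - 9) - 104)*47 = (sqrt(-40 - 9) - 104)*47 = (sqrt(-49) - 104)*47 = (7*I - 104)*47 = (-104 + 7*I)*47 = -4888 + 329*I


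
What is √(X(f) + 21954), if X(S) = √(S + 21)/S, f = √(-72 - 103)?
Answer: √(26893650 - 35*I*√7*√(21 + 5*I*√7))/35 ≈ 148.17 - 0.001221*I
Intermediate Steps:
f = 5*I*√7 (f = √(-175) = 5*I*√7 ≈ 13.229*I)
X(S) = √(21 + S)/S
√(X(f) + 21954) = √(√(21 + 5*I*√7)/((5*I*√7)) + 21954) = √((-I*√7/35)*√(21 + 5*I*√7) + 21954) = √(-I*√7*√(21 + 5*I*√7)/35 + 21954) = √(21954 - I*√7*√(21 + 5*I*√7)/35)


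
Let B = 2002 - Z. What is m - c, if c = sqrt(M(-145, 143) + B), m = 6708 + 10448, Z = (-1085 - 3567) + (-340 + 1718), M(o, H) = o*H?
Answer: 17156 - I*sqrt(15459) ≈ 17156.0 - 124.33*I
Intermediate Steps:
M(o, H) = H*o
Z = -3274 (Z = -4652 + 1378 = -3274)
B = 5276 (B = 2002 - 1*(-3274) = 2002 + 3274 = 5276)
m = 17156
c = I*sqrt(15459) (c = sqrt(143*(-145) + 5276) = sqrt(-20735 + 5276) = sqrt(-15459) = I*sqrt(15459) ≈ 124.33*I)
m - c = 17156 - I*sqrt(15459)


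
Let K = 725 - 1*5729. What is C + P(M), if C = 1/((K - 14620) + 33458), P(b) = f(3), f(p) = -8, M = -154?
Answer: -110671/13834 ≈ -7.9999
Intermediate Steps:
P(b) = -8
K = -5004 (K = 725 - 5729 = -5004)
C = 1/13834 (C = 1/((-5004 - 14620) + 33458) = 1/(-19624 + 33458) = 1/13834 ≈ 7.2286e-5)
C + P(M) = 1/13834 - 8 = -110671/13834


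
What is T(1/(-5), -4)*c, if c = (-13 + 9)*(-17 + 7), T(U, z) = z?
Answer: -160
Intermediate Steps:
c = 40 (c = -4*(-10) = 40)
T(1/(-5), -4)*c = -4*40 = -160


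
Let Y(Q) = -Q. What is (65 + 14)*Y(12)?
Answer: -948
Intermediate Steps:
(65 + 14)*Y(12) = (65 + 14)*(-1*12) = 79*(-12) = -948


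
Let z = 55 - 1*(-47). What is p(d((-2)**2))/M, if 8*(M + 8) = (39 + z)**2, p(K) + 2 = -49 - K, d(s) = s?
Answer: -440/19817 ≈ -0.022203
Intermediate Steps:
z = 102 (z = 55 + 47 = 102)
p(K) = -51 - K (p(K) = -2 + (-49 - K) = -51 - K)
M = 19817/8 (M = -8 + (39 + 102)**2/8 = -8 + (1/8)*141**2 = -8 + (1/8)*19881 = -8 + 19881/8 = 19817/8 ≈ 2477.1)
p(d((-2)**2))/M = (-51 - 1*(-2)**2)/(19817/8) = (-51 - 1*4)*(8/19817) = (-51 - 4)*(8/19817) = -55*8/19817 = -440/19817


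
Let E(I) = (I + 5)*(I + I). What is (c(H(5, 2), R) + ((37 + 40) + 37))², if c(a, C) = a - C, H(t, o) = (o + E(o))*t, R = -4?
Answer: 71824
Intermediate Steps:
E(I) = 2*I*(5 + I) (E(I) = (5 + I)*(2*I) = 2*I*(5 + I))
H(t, o) = t*(o + 2*o*(5 + o)) (H(t, o) = (o + 2*o*(5 + o))*t = t*(o + 2*o*(5 + o)))
(c(H(5, 2), R) + ((37 + 40) + 37))² = ((2*5*(11 + 2*2) - 1*(-4)) + ((37 + 40) + 37))² = ((2*5*(11 + 4) + 4) + (77 + 37))² = ((2*5*15 + 4) + 114)² = ((150 + 4) + 114)² = (154 + 114)² = 268² = 71824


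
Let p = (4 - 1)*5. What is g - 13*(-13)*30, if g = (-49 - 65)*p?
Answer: 3360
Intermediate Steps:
p = 15 (p = 3*5 = 15)
g = -1710 (g = (-49 - 65)*15 = -114*15 = -1710)
g - 13*(-13)*30 = -1710 - 13*(-13)*30 = -1710 - (-169)*30 = -1710 - 1*(-5070) = -1710 + 5070 = 3360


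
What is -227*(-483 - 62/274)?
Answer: 15027854/137 ≈ 1.0969e+5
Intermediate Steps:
-227*(-483 - 62/274) = -227*(-483 - 62*1/274) = -227*(-483 - 31/137) = -227*(-66202/137) = 15027854/137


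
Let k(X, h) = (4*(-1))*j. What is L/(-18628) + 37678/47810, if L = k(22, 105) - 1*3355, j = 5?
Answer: 431612267/445302340 ≈ 0.96926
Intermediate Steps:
k(X, h) = -20 (k(X, h) = (4*(-1))*5 = -4*5 = -20)
L = -3375 (L = -20 - 1*3355 = -20 - 3355 = -3375)
L/(-18628) + 37678/47810 = -3375/(-18628) + 37678/47810 = -3375*(-1/18628) + 37678*(1/47810) = 3375/18628 + 18839/23905 = 431612267/445302340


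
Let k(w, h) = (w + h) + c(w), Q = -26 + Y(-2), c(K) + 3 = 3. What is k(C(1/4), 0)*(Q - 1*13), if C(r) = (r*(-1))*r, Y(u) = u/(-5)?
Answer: 193/80 ≈ 2.4125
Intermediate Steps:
c(K) = 0 (c(K) = -3 + 3 = 0)
Y(u) = -u/5 (Y(u) = u*(-⅕) = -u/5)
Q = -128/5 (Q = -26 - ⅕*(-2) = -26 + ⅖ = -128/5 ≈ -25.600)
C(r) = -r² (C(r) = (-r)*r = -r²)
k(w, h) = h + w (k(w, h) = (w + h) + 0 = (h + w) + 0 = h + w)
k(C(1/4), 0)*(Q - 1*13) = (0 - (1/4)²)*(-128/5 - 1*13) = (0 - (¼)²)*(-128/5 - 13) = (0 - 1*1/16)*(-193/5) = (0 - 1/16)*(-193/5) = -1/16*(-193/5) = 193/80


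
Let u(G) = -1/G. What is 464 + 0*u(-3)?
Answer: 464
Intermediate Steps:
464 + 0*u(-3) = 464 + 0*(-1/(-3)) = 464 + 0*(-1*(-⅓)) = 464 + 0*(⅓) = 464 + 0 = 464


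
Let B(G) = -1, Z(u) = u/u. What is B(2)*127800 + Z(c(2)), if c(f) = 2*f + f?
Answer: -127799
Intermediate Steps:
c(f) = 3*f
Z(u) = 1
B(2)*127800 + Z(c(2)) = -1*127800 + 1 = -127800 + 1 = -127799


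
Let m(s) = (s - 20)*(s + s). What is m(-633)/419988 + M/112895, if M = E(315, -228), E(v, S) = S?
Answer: 15539052241/7902424210 ≈ 1.9664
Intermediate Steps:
m(s) = 2*s*(-20 + s) (m(s) = (-20 + s)*(2*s) = 2*s*(-20 + s))
M = -228
m(-633)/419988 + M/112895 = (2*(-633)*(-20 - 633))/419988 - 228/112895 = (2*(-633)*(-653))*(1/419988) - 228*1/112895 = 826698*(1/419988) - 228/112895 = 137783/69998 - 228/112895 = 15539052241/7902424210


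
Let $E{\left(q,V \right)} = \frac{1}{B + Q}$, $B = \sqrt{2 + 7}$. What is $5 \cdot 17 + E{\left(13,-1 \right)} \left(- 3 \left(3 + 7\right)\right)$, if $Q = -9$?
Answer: $90$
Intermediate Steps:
$B = 3$ ($B = \sqrt{9} = 3$)
$E{\left(q,V \right)} = - \frac{1}{6}$ ($E{\left(q,V \right)} = \frac{1}{3 - 9} = \frac{1}{-6} = - \frac{1}{6}$)
$5 \cdot 17 + E{\left(13,-1 \right)} \left(- 3 \left(3 + 7\right)\right) = 5 \cdot 17 - \frac{\left(-3\right) \left(3 + 7\right)}{6} = 85 - \frac{\left(-3\right) 10}{6} = 85 - -5 = 85 + 5 = 90$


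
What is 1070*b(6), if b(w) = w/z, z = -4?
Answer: -1605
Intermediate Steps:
b(w) = -w/4 (b(w) = w/(-4) = w*(-1/4) = -w/4)
1070*b(6) = 1070*(-1/4*6) = 1070*(-3/2) = -1605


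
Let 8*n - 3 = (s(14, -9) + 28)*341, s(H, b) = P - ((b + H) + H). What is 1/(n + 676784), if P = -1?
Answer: 8/5417003 ≈ 1.4768e-6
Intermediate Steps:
s(H, b) = -1 - b - 2*H (s(H, b) = -1 - ((b + H) + H) = -1 - ((H + b) + H) = -1 - (b + 2*H) = -1 + (-b - 2*H) = -1 - b - 2*H)
n = 2731/8 (n = 3/8 + (((-1 - 1*(-9) - 2*14) + 28)*341)/8 = 3/8 + (((-1 + 9 - 28) + 28)*341)/8 = 3/8 + ((-20 + 28)*341)/8 = 3/8 + (8*341)/8 = 3/8 + (⅛)*2728 = 3/8 + 341 = 2731/8 ≈ 341.38)
1/(n + 676784) = 1/(2731/8 + 676784) = 1/(5417003/8) = 8/5417003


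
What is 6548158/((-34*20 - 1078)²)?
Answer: 3274079/1545282 ≈ 2.1188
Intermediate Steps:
6548158/((-34*20 - 1078)²) = 6548158/((-680 - 1078)²) = 6548158/((-1758)²) = 6548158/3090564 = 6548158*(1/3090564) = 3274079/1545282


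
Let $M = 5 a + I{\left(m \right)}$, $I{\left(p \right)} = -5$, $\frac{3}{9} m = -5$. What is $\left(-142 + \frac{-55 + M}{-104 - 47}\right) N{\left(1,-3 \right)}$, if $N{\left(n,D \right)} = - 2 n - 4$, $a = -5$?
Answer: $\frac{128142}{151} \approx 848.62$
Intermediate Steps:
$m = -15$ ($m = 3 \left(-5\right) = -15$)
$M = -30$ ($M = 5 \left(-5\right) - 5 = -25 - 5 = -30$)
$N{\left(n,D \right)} = -4 - 2 n$
$\left(-142 + \frac{-55 + M}{-104 - 47}\right) N{\left(1,-3 \right)} = \left(-142 + \frac{-55 - 30}{-104 - 47}\right) \left(-4 - 2\right) = \left(-142 - \frac{85}{-151}\right) \left(-4 - 2\right) = \left(-142 - - \frac{85}{151}\right) \left(-6\right) = \left(-142 + \frac{85}{151}\right) \left(-6\right) = \left(- \frac{21357}{151}\right) \left(-6\right) = \frac{128142}{151}$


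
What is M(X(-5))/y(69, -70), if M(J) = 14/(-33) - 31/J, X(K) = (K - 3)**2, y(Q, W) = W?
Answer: 1919/147840 ≈ 0.012980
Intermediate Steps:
X(K) = (-3 + K)**2
M(J) = -14/33 - 31/J (M(J) = 14*(-1/33) - 31/J = -14/33 - 31/J)
M(X(-5))/y(69, -70) = (-14/33 - 31/(-3 - 5)**2)/(-70) = (-14/33 - 31/((-8)**2))*(-1/70) = (-14/33 - 31/64)*(-1/70) = -1919/2112*(-1/70) = 1919/147840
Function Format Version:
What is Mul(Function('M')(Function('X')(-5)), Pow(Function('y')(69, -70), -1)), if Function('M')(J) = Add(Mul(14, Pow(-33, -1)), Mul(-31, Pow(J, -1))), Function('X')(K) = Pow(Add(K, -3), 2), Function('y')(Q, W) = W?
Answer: Rational(1919, 147840) ≈ 0.012980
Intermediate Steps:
Function('X')(K) = Pow(Add(-3, K), 2)
Function('M')(J) = Add(Rational(-14, 33), Mul(-31, Pow(J, -1))) (Function('M')(J) = Add(Mul(14, Rational(-1, 33)), Mul(-31, Pow(J, -1))) = Add(Rational(-14, 33), Mul(-31, Pow(J, -1))))
Mul(Function('M')(Function('X')(-5)), Pow(Function('y')(69, -70), -1)) = Mul(Add(Rational(-14, 33), Mul(-31, Pow(Pow(Add(-3, -5), 2), -1))), Pow(-70, -1)) = Mul(Add(Rational(-14, 33), Mul(-31, Pow(Pow(-8, 2), -1))), Rational(-1, 70)) = Mul(Add(Rational(-14, 33), Mul(-31, Pow(64, -1))), Rational(-1, 70)) = Mul(Add(Rational(-14, 33), Mul(-31, Rational(1, 64))), Rational(-1, 70)) = Mul(Add(Rational(-14, 33), Rational(-31, 64)), Rational(-1, 70)) = Mul(Rational(-1919, 2112), Rational(-1, 70)) = Rational(1919, 147840)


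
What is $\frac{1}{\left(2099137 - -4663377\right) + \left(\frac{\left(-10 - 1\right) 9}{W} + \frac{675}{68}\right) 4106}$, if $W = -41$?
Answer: $\frac{1394}{9497582087} \approx 1.4677 \cdot 10^{-7}$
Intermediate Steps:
$\frac{1}{\left(2099137 - -4663377\right) + \left(\frac{\left(-10 - 1\right) 9}{W} + \frac{675}{68}\right) 4106} = \frac{1}{\left(2099137 - -4663377\right) + \left(\frac{\left(-10 - 1\right) 9}{-41} + \frac{675}{68}\right) 4106} = \frac{1}{\left(2099137 + 4663377\right) + \left(\left(-11\right) 9 \left(- \frac{1}{41}\right) + 675 \cdot \frac{1}{68}\right) 4106} = \frac{1}{6762514 + \left(\left(-99\right) \left(- \frac{1}{41}\right) + \frac{675}{68}\right) 4106} = \frac{1}{6762514 + \left(\frac{99}{41} + \frac{675}{68}\right) 4106} = \frac{1}{6762514 + \frac{34407}{2788} \cdot 4106} = \frac{1}{6762514 + \frac{70637571}{1394}} = \frac{1}{\frac{9497582087}{1394}} = \frac{1394}{9497582087}$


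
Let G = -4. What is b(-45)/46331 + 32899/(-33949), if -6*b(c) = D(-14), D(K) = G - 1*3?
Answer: -9145223771/9437346714 ≈ -0.96905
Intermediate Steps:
D(K) = -7 (D(K) = -4 - 1*3 = -4 - 3 = -7)
b(c) = 7/6 (b(c) = -⅙*(-7) = 7/6)
b(-45)/46331 + 32899/(-33949) = (7/6)/46331 + 32899/(-33949) = (7/6)*(1/46331) + 32899*(-1/33949) = 7/277986 - 32899/33949 = -9145223771/9437346714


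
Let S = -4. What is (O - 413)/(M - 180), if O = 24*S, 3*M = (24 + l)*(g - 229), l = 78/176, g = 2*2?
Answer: 44792/177165 ≈ 0.25283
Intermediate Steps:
g = 4
l = 39/88 (l = 78*(1/176) = 39/88 ≈ 0.44318)
M = -161325/88 (M = ((24 + 39/88)*(4 - 229))/3 = ((2151/88)*(-225))/3 = (1/3)*(-483975/88) = -161325/88 ≈ -1833.2)
O = -96 (O = 24*(-4) = -96)
(O - 413)/(M - 180) = (-96 - 413)/(-161325/88 - 180) = -509/(-177165/88) = -509*(-88/177165) = 44792/177165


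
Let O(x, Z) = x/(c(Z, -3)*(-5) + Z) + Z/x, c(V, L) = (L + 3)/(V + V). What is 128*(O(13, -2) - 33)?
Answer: -65984/13 ≈ -5075.7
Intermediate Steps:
c(V, L) = (3 + L)/(2*V) (c(V, L) = (3 + L)/((2*V)) = (3 + L)*(1/(2*V)) = (3 + L)/(2*V))
O(x, Z) = Z/x + x/Z (O(x, Z) = x/(((3 - 3)/(2*Z))*(-5) + Z) + Z/x = x/(((½)*0/Z)*(-5) + Z) + Z/x = x/(0*(-5) + Z) + Z/x = x/(0 + Z) + Z/x = x/Z + Z/x = Z/x + x/Z)
128*(O(13, -2) - 33) = 128*((-2/13 + 13/(-2)) - 33) = 128*((-2*1/13 + 13*(-½)) - 33) = 128*((-2/13 - 13/2) - 33) = 128*(-173/26 - 33) = 128*(-1031/26) = -65984/13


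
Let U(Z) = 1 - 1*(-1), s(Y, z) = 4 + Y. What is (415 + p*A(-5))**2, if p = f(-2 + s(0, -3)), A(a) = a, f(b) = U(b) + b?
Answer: 156025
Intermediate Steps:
U(Z) = 2 (U(Z) = 1 + 1 = 2)
f(b) = 2 + b
p = 4 (p = 2 + (-2 + (4 + 0)) = 2 + (-2 + 4) = 2 + 2 = 4)
(415 + p*A(-5))**2 = (415 + 4*(-5))**2 = (415 - 20)**2 = 395**2 = 156025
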